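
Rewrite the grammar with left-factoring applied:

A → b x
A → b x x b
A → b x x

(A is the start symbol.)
A → b x A'
A' → ε
A' → x A''
A'' → b
A'' → ε

Left-factoring transforms A → αβ₁ | αβ₂ into A → αA' and A' → β₁ | β₂
(α is the longest common prefix among the alternatives). Repeat until
no nonterminal has two alternatives with a common prefix.

Round 1: A has alternatives sharing prefix 'b x'. Introduce A': A → b x A'
  Add: A' → ε
  Add: A' → x b
  Add: A' → x

Round 2: A' has alternatives sharing prefix 'x'. Introduce A'': A' → x A''
  Add: A'' → b
  Add: A'' → ε

No remaining common prefixes — done.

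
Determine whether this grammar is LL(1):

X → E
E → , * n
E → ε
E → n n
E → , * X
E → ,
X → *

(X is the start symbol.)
No. Predict set conflict for E: { ',' }

A grammar is LL(1) if for each non-terminal N with multiple productions, the predict sets of those productions are pairwise disjoint, where PREDICT(N → α) = (FIRST(α) \ {ε}) ∪ (FOLLOW(N) if α ⇒* ε).

Relevant sets:
  FIRST(E) = { ',', 'n', ε }
  FOLLOW(X) = { $ }
  FOLLOW(E) = { $ }

For X:
  PREDICT(X → E) = { $, ',', 'n' }
  PREDICT(X → '*') = { '*' }
For E:
  PREDICT(E → ',' '*' n) = { ',' }
  PREDICT(E → ε) = { $ }
  PREDICT(E → n n) = { 'n' }
  PREDICT(E → ',' '*' X) = { ',' }
  PREDICT(E → ',') = { ',' }

Conflict found: Predict set conflict for E: { ',' }
The grammar is NOT LL(1).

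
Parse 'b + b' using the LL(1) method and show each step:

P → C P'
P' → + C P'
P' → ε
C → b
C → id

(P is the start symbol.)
Stack is shown with the top on the left.

Stack     Input    Action
-------------------------
P $       b + b $  output P → C P'
C P' $    b + b $  output C → b
b P' $    b + b $  match 'b'
P' $      + b $    output P' → + C P'
+ C P' $  + b $    match '+'
C P' $    b $      output C → b
b P' $    b $      match 'b'
P' $      $        output P' → ε
$         $        accept

The string is accepted.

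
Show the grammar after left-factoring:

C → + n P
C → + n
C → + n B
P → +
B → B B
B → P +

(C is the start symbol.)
Left-factoring transforms A → αβ₁ | αβ₂ into A → αA' and A' → β₁ | β₂
(α is the longest common prefix among the alternatives). Repeat until
no nonterminal has two alternatives with a common prefix.

Round 1: C has alternatives sharing prefix '+ n'. Introduce C': C → + n C'
  Add: C' → P
  Add: C' → ε
  Add: C' → B

No remaining common prefixes — done.

Resulting grammar:
C → + n C'
C' → P
C' → ε
C' → B
P → +
B → B B
B → P +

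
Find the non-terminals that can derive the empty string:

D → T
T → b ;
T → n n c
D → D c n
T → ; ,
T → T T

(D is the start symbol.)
None

There are no ε-productions, so no non-terminal can derive ε.
No non-terminals are nullable.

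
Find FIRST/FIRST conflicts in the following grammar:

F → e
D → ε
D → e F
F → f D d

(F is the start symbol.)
A FIRST/FIRST conflict occurs when two productions N → α and N → β for the same non-terminal have FIRST(α) ∩ FIRST(β) ≠ ∅ (with ε ∈ FIRST of a nullable right-hand side, so two nullable alternatives also conflict).

Productions for F:
  F → e: FIRST = { 'e' }
  F → f D d: FIRST = { 'f' }
Productions for D:
  D → ε: FIRST = { ε }
  D → e F: FIRST = { 'e' }

All alternatives of each non-terminal have pairwise disjoint FIRST sets.

Answer: No FIRST/FIRST conflicts.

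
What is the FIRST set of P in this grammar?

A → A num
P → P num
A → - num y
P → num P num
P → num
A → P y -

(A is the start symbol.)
From P → P num:
  - P is the symbol being defined: contributes nothing new
    P is not nullable, so stop
From P → num P num:
  - num is a terminal: add 'num' and stop
From P → num:
  - num is a terminal: add 'num' and stop

Collecting: FIRST(P) = { 'num' }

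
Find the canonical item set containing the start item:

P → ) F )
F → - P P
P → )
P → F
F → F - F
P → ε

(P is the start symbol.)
First, augment the grammar with P' → P
I₀ = CLOSURE({ [P' → . P] }):
  [P' → . P] has the dot before P: add [P → . ) F )], [P → . )], [P → . F], [P → .]
  [P → . F] has the dot before F: add [F → . - P P], [F → . F - F]
No further items can be added.

I₀ = { [F → . - P P], [F → . F - F], [P → . ) F )], [P → . )], [P → . F], [P → .], [P' → . P] }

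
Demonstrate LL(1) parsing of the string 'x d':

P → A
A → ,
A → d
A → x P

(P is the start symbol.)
LL(1) parsing maintains a stack (initially the start symbol over $) and the input. At each step: if the stack top is a terminal, match it against the current input token; if it is a non-terminal N, replace it with the RHS of M[N, lookahead] (the unique production whose predict set contains the lookahead).

Stack is shown with the top on the left.

Stack  Input  Action
--------------------
P $    x d $  output P → A
A $    x d $  output A → x P
x P $  x d $  match 'x'
P $    d $    output P → A
A $    d $    output A → d
d $    d $    match 'd'
$      $      accept

The string is accepted.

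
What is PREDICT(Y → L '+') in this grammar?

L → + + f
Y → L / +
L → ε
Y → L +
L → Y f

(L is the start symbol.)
PREDICT(Y → L '+') = (FIRST(RHS) \ {ε}) ∪ (FOLLOW(Y) if ε ∈ FIRST(RHS), i.e. RHS ⇒* ε)
FIRST(L) = { '+', '/', ε }
FIRST(L '+') = { '+', '/' }
ε ∉ FIRST(L '+'), so FOLLOW(Y) is not added.
PREDICT(Y → L '+') = { '+', '/' }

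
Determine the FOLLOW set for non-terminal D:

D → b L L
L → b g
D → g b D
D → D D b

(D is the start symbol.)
{ $, 'b', 'g' }

To compute FOLLOW(D), find every occurrence of D on a right-hand side N → α D β: add FIRST(β) \ {ε}, and if β is empty or nullable also add FOLLOW(N). Iterate to a fixed point.

D is the start symbol, so $ ∈ FOLLOW(D).
In D → g b D: D is at the end; this adds FOLLOW(D) to itself — nothing new
In D → D D b: D is followed by D b, add FIRST(D b) \ {ε} = { 'b', 'g' }
In D → D D b: D is followed by b, add FIRST(b) \ {ε} = { 'b' }

Taking the union: FOLLOW(D) = { $, 'b', 'g' }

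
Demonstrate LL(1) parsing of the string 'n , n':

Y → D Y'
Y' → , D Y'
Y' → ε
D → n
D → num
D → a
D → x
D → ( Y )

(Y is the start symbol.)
Stack is shown with the top on the left.

Stack     Input    Action
-------------------------
Y $       n , n $  output Y → D Y'
D Y' $    n , n $  output D → n
n Y' $    n , n $  match 'n'
Y' $      , n $    output Y' → , D Y'
, D Y' $  , n $    match ','
D Y' $    n $      output D → n
n Y' $    n $      match 'n'
Y' $      $        output Y' → ε
$         $        accept

The string is accepted.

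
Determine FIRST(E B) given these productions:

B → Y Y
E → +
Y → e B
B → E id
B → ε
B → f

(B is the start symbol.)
FIRST sets of the non-terminals involved (from the grammar, by fixed-point iteration):
  FIRST(E) = { '+' }

To compute FIRST(E B), process the symbols left to right:
Symbol E is a non-terminal. Add FIRST(E) \ {ε} = { '+' }
E is not nullable (ε ∉ FIRST(E)), so stop here.
FIRST(E B) = { '+' }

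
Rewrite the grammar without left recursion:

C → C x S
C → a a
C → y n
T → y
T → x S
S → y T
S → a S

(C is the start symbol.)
C is directly left-recursive. The standard transformation for
  A → A α₁ | ... | A α_m | β₁ | ... | β_n
is
  A  → β₁ A' | ... | β_n A'
  A' → α₁ A' | ... | α_m A' | ε

C → a a becomes C → a a C'
C → y n becomes C → y n C'
C → C x S becomes C' → x S C'
Add C' → ε

Productions for other non-terminals are unchanged:
  T → y
  T → x S
  S → y T
  S → a S

Resulting grammar:
C → a a C'
C → y n C'
C' → x S C'
C' → ε
T → y
T → x S
S → y T
S → a S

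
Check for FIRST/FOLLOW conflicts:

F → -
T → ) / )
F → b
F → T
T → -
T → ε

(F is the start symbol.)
No FIRST/FOLLOW conflicts.

A FIRST/FOLLOW conflict occurs when a non-terminal N has a nullable alternative N → β (β ⇒* ε) and another alternative N → α with FIRST(α) ∩ FOLLOW(N) ≠ ∅: on such a lookahead the parser cannot decide between expanding α and letting N vanish via β.

Nullable non-terminals: F, T.
FIRST sets used below: FIRST(T) = { ')', '-', ε }

F: nullable alternative(s) F → T; FOLLOW(F) = { $ }
  F → -: FIRST \ {ε} = { '-' } — disjoint from FOLLOW(F)
  F → b: FIRST \ {ε} = { 'b' } — disjoint from FOLLOW(F)
  F → T: FIRST \ {ε} = { ')', '-' } — this is the only nullable alternative, skip

T: nullable alternative(s) T → ε; FOLLOW(T) = { $ }
  T → ) / ): FIRST \ {ε} = { ')' } — disjoint from FOLLOW(T)
  T → -: FIRST \ {ε} = { '-' } — disjoint from FOLLOW(T)
  T → ε: FIRST \ {ε} = { } — this is the only nullable alternative, skip

No FIRST/FOLLOW conflicts found.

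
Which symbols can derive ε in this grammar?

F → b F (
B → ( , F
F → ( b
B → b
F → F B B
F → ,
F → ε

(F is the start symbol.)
A non-terminal is nullable if it can derive ε (the empty string): either it has an ε-production, or it has a production whose right-hand side consists entirely of nullable non-terminals.

ε-productions: F → ε
So F is immediately nullable.
No further non-terminal can be added: every production for the remaining non-terminals contains a terminal or a non-nullable non-terminal.
Nullable = { 'F' }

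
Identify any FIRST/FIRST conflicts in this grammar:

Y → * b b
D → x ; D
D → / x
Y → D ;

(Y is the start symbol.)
FIRST sets of the non-terminals at (or reachable through a nullable prefix from) the front of some alternative:
  FIRST(D) = { '/', 'x' }

Productions for Y:
  Y → * b b: FIRST = { '*' }
  Y → D ;: FIRST = { '/', 'x' }
Productions for D:
  D → x ; D: FIRST = { 'x' }
  D → / x: FIRST = { '/' }

All alternatives of each non-terminal have pairwise disjoint FIRST sets.

Answer: No FIRST/FIRST conflicts.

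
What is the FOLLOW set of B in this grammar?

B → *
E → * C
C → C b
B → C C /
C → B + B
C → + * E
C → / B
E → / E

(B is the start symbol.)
To compute FOLLOW(B), find every occurrence of B on a right-hand side N → α B β: add FIRST(β) \ {ε}, and if β is empty or nullable also add FOLLOW(N). Iterate to a fixed point.

B is the start symbol, so $ ∈ FOLLOW(B).
In C → B + B: B is followed by '+' B, add FIRST('+' B) \ {ε} = { '+' }
In C → B + B: B is at the end, add FOLLOW(C)
In C → / B: B is at the end, add FOLLOW(C)

The FOLLOW sets referred to above (computed the same way, to a fixed point):
  FOLLOW(C) = { '*', '+', '/', 'b' }

Taking the union: FOLLOW(B) = { $, '*', '+', '/', 'b' }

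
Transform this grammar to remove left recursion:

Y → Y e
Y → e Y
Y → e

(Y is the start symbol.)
Y is directly left-recursive. The standard transformation for
  A → A α₁ | ... | A α_m | β₁ | ... | β_n
is
  A  → β₁ A' | ... | β_n A'
  A' → α₁ A' | ... | α_m A' | ε

Y → e Y becomes Y → e Y Y'
Y → e becomes Y → e Y'
Y → Y e becomes Y' → e Y'
Add Y' → ε

Resulting grammar:
Y → e Y Y'
Y → e Y'
Y' → e Y'
Y' → ε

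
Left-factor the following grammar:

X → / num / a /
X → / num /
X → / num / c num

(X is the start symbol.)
X → / num / X'
X' → a /
X' → ε
X' → c num

Left-factoring transforms A → αβ₁ | αβ₂ into A → αA' and A' → β₁ | β₂
(α is the longest common prefix among the alternatives). Repeat until
no nonterminal has two alternatives with a common prefix.

Round 1: X has alternatives sharing prefix '/ num /'. Introduce X': X → / num / X'
  Add: X' → a /
  Add: X' → ε
  Add: X' → c num

No remaining common prefixes — done.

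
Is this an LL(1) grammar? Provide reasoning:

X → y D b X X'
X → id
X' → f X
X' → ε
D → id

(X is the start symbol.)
A grammar is LL(1) if for each non-terminal N with multiple productions, the predict sets of those productions are pairwise disjoint, where PREDICT(N → α) = (FIRST(α) \ {ε}) ∪ (FOLLOW(N) if α ⇒* ε).

Relevant sets:
  FOLLOW(X') = { $, 'f' }

For X:
  PREDICT(X → y D b X X') = { 'y' }
  PREDICT(X → id) = { 'id' }
For X':
  PREDICT(X' → f X) = { 'f' }
  PREDICT(X' → ε) = { $, 'f' }
D has a single production, so nothing to check there.

Conflict found: Predict set conflict for X': { 'f' }
The grammar is NOT LL(1).

Answer: No. Predict set conflict for X': { 'f' }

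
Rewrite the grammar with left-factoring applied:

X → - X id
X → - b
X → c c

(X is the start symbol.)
X → - X'
X' → X id
X' → b
X → c c

Left-factoring transforms A → αβ₁ | αβ₂ into A → αA' and A' → β₁ | β₂
(α is the longest common prefix among the alternatives). Repeat until
no nonterminal has two alternatives with a common prefix.

Round 1: X has alternatives sharing prefix '-'. Introduce X': X → - X'
  Add: X' → X id
  Add: X' → b

No remaining common prefixes — done.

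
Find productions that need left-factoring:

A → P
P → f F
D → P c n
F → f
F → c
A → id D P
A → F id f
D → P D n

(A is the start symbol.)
Left-factoring is needed when two productions for the same non-terminal
share a common prefix on the right-hand side.

Productions for A:
  A → P
  A → id D P
  A → F id f
Productions for D:
  D → P c n
  D → P D n
Productions for F:
  F → f
  F → c

Found common prefix 'P' in productions for D

Answer: Yes, D has productions with common prefix 'P'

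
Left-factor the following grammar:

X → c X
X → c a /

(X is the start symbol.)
Left-factoring transforms A → αβ₁ | αβ₂ into A → αA' and A' → β₁ | β₂
(α is the longest common prefix among the alternatives). Repeat until
no nonterminal has two alternatives with a common prefix.

Round 1: X has alternatives sharing prefix 'c'. Introduce X': X → c X'
  Add: X' → X
  Add: X' → a /

No remaining common prefixes — done.

Resulting grammar:
X → c X'
X' → X
X' → a /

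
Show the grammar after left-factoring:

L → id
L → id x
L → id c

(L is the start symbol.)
Left-factoring transforms A → αβ₁ | αβ₂ into A → αA' and A' → β₁ | β₂
(α is the longest common prefix among the alternatives). Repeat until
no nonterminal has two alternatives with a common prefix.

Round 1: L has alternatives sharing prefix 'id'. Introduce L': L → id L'
  Add: L' → ε
  Add: L' → x
  Add: L' → c

No remaining common prefixes — done.

Resulting grammar:
L → id L'
L' → ε
L' → x
L' → c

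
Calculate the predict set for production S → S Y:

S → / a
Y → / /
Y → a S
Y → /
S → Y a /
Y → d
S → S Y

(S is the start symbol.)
{ '/', 'a', 'd' }

PREDICT(S → S Y) = (FIRST(RHS) \ {ε}) ∪ (FOLLOW(S) if ε ∈ FIRST(RHS), i.e. RHS ⇒* ε)
FIRST(S) = { '/', 'a', 'd' }
FIRST(S Y) = { '/', 'a', 'd' }
ε ∉ FIRST(S Y), so FOLLOW(S) is not added.
PREDICT(S → S Y) = { '/', 'a', 'd' }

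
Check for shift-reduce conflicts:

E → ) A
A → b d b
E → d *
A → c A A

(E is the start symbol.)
No shift-reduce conflicts

Augment with E' → E and build the canonical LR(0) collection (I0 = CLOSURE({[E' → . E]}), then GOTO on every symbol after a dot until no new states appear). It has 12 states:
  I0: { [E → . ) A], [E → . d *], [E' → . E] }  — shift
  I1: { [A → . b d b], [A → . c A A], [E → ) . A] }  — shift
  I2: { [E' → E .] }  — accept
  I3: { [E → d . *] }  — shift
  I4: { [E → d * .] }  — reduce
  I5: { [E → ) A .] }  — reduce
  I6: { [A → b . d b] }  — shift
  I7: { [A → . b d b], [A → . c A A], [A → c . A A] }  — shift
  I8: { [A → . b d b], [A → . c A A], [A → c A . A] }  — shift
  I9: { [A → c A A .] }  — reduce
  I10: { [A → b d . b] }  — shift
  I11: { [A → b d b .] }  — reduce

No state contains both a complete item and a shift item.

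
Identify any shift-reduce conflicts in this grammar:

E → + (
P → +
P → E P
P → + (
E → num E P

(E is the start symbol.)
Yes — I5: [P → + .] vs [E → + . (]

Augment with E' → E and build the canonical LR(0) collection (I0 = CLOSURE({[E' → . E]}), then GOTO on every symbol after a dot until no new states appear). It has 11 states:
  I0: { [E → . + (], [E → . num E P], [E' → . E] }  — shift
  I1: { [E → + . (] }  — shift
  I2: { [E' → E .] }  — accept
  I3: { [E → . + (], [E → . num E P], [E → num . E P] }  — shift
  I4: { [E → . + (], [E → . num E P], [E → num E . P], [P → . + (], [P → . +], [P → . E P] }  — shift
  I5: { [E → + . (], [P → + . (], [P → + .] }  — shift, reduce
  I6: { [E → . + (], [E → . num E P], [P → . + (], [P → . +], [P → . E P], [P → E . P] }  — shift
  I7: { [E → num E P .] }  — reduce
  I8: { [P → E P .] }  — reduce
  I9: { [E → + ( .], [P → + ( .] }  — 2 reduces
  I10: { [E → + ( .] }  — reduce

I5 contains reduce item [P → + .] and shift items [E → + . (], [P → + . (] — shift-reduce conflict.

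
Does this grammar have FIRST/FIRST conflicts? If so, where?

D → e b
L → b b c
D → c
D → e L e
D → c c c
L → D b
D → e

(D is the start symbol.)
Yes. D → e b / D → e L e on { 'e' }; D → e b / D → e on { 'e' }; D → c / D → c c c on { 'c' }; D → e L e / D → e on { 'e' }

A FIRST/FIRST conflict occurs when two productions N → α and N → β for the same non-terminal have FIRST(α) ∩ FIRST(β) ≠ ∅ (with ε ∈ FIRST of a nullable right-hand side, so two nullable alternatives also conflict).

FIRST sets of the non-terminals at (or reachable through a nullable prefix from) the front of some alternative:
  FIRST(D) = { 'c', 'e' }

Productions for D:
  D → e b: FIRST = { 'e' }
  D → c: FIRST = { 'c' }
  D → e L e: FIRST = { 'e' }
  D → c c c: FIRST = { 'c' }
  D → e: FIRST = { 'e' }
Productions for L:
  L → b b c: FIRST = { 'b' }
  L → D b: FIRST = { 'c', 'e' }

Conflict for D: D → e b and D → e L e
  Overlap: { 'e' }
Conflict for D: D → e b and D → e
  Overlap: { 'e' }
Conflict for D: D → c and D → c c c
  Overlap: { 'c' }
Conflict for D: D → e L e and D → e
  Overlap: { 'e' }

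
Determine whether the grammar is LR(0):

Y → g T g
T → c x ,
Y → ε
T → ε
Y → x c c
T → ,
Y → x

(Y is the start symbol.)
Augment with Y' → Y and build the canonical LR(0) collection (I0 = CLOSURE({[Y' → . Y]}), then GOTO on every symbol after a dot until no new states appear). It has 12 states:
  I0: { [Y → . g T g], [Y → . x c c], [Y → . x], [Y → .], [Y' → . Y] }  — shift, reduce
  I1: { [Y' → Y .] }  — accept
  I2: { [T → . ,], [T → . c x ,], [T → .], [Y → g . T g] }  — shift, reduce
  I3: { [Y → x . c c], [Y → x .] }  — shift, reduce
  I4: { [Y → x c . c] }  — shift
  I5: { [Y → x c c .] }  — reduce
  I6: { [T → , .] }  — reduce
  I7: { [Y → g T . g] }  — shift
  I8: { [T → c . x ,] }  — shift
  I9: { [T → c x . ,] }  — shift
  I10: { [T → c x , .] }  — reduce
  I11: { [Y → g T g .] }  — reduce

Conflict in state I0:
  Shift-reduce conflict between [Y → .] and [Y → . g T g]
So the grammar is NOT LR(0).

Answer: No. Shift-reduce conflict between [Y → .] and [Y → . g T g]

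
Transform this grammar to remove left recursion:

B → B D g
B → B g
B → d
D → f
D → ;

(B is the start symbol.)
B → d B'
B' → D g B'
B' → g B'
B' → ε
D → f
D → ;

B is directly left-recursive. The standard transformation for
  A → A α₁ | ... | A α_m | β₁ | ... | β_n
is
  A  → β₁ A' | ... | β_n A'
  A' → α₁ A' | ... | α_m A' | ε

B → d becomes B → d B'
B → B D g becomes B' → D g B'
B → B g becomes B' → g B'
Add B' → ε

Productions for other non-terminals are unchanged:
  D → f
  D → ;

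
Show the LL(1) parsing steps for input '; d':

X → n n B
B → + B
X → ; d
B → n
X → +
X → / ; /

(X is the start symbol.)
LL(1) parsing maintains a stack (initially the start symbol over $) and the input. At each step: if the stack top is a terminal, match it against the current input token; if it is a non-terminal N, replace it with the RHS of M[N, lookahead] (the unique production whose predict set contains the lookahead).

Stack is shown with the top on the left.

Stack  Input  Action
--------------------
X $    ; d $  output X → ; d
; d $  ; d $  match ';'
d $    d $    match 'd'
$      $      accept

The string is accepted.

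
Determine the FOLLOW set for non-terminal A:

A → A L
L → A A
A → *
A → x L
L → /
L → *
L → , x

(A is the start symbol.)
To compute FOLLOW(A), find every occurrence of A on a right-hand side N → α A β: add FIRST(β) \ {ε}, and if β is empty or nullable also add FOLLOW(N). Iterate to a fixed point.

A is the start symbol, so $ ∈ FOLLOW(A).
In A → A L: A is followed by L, add FIRST(L) \ {ε} = { '*', ',', '/', 'x' }
In L → A A: A is followed by A, add FIRST(A) \ {ε} = { '*', 'x' }
In L → A A: A is at the end, add FOLLOW(L)

The FOLLOW sets referred to above (computed the same way, to a fixed point):
  FOLLOW(L) = { $, '*', ',', '/', 'x' }

Taking the union: FOLLOW(A) = { $, '*', ',', '/', 'x' }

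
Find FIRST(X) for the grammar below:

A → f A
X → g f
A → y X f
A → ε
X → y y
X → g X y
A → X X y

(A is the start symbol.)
To compute FIRST(X), examine every production with X on the left-hand side, reading each right-hand side left to right until a non-nullable symbol is reached.

From X → g f:
  - g is a terminal: add 'g' and stop
From X → y y:
  - y is a terminal: add 'y' and stop
From X → g X y:
  - g is a terminal: add 'g' and stop

Collecting: FIRST(X) = { 'g', 'y' }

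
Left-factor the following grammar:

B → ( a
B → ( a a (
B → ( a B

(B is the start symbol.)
Left-factoring transforms A → αβ₁ | αβ₂ into A → αA' and A' → β₁ | β₂
(α is the longest common prefix among the alternatives). Repeat until
no nonterminal has two alternatives with a common prefix.

Round 1: B has alternatives sharing prefix '( a'. Introduce B': B → ( a B'
  Add: B' → ε
  Add: B' → a (
  Add: B' → B

No remaining common prefixes — done.

Resulting grammar:
B → ( a B'
B' → ε
B' → a (
B' → B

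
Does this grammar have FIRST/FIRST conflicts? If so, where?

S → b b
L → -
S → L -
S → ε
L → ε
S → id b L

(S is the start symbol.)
No FIRST/FIRST conflicts.

A FIRST/FIRST conflict occurs when two productions N → α and N → β for the same non-terminal have FIRST(α) ∩ FIRST(β) ≠ ∅ (with ε ∈ FIRST of a nullable right-hand side, so two nullable alternatives also conflict).

FIRST sets of the non-terminals at (or reachable through a nullable prefix from) the front of some alternative:
  FIRST(L) = { '-', ε }

Productions for S:
  S → b b: FIRST = { 'b' }
  S → L -: FIRST = { '-' }
  S → ε: FIRST = { ε }
  S → id b L: FIRST = { 'id' }
Productions for L:
  L → -: FIRST = { '-' }
  L → ε: FIRST = { ε }

All alternatives of each non-terminal have pairwise disjoint FIRST sets.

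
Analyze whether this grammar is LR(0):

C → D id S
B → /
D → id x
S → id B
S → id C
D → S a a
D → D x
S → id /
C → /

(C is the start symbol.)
Augment with C' → C and build the canonical LR(0) collection (I0 = CLOSURE({[C' → . C]}), then GOTO on every symbol after a dot until no new states appear). It has 16 states:
  I0: { [C → . /], [C → . D id S], [C' → . C], [D → . D x], [D → . S a a], [D → . id x], [S → . id /], [S → . id B], [S → . id C] }  — shift
  I1: { [C → / .] }  — reduce
  I2: { [C' → C .] }  — accept
  I3: { [C → D . id S], [D → D . x] }  — shift
  I4: { [D → S . a a] }  — shift
  I5: { [B → . /], [C → . /], [C → . D id S], [D → . D x], [D → . S a a], [D → . id x], [D → id . x], [S → . id /], [S → . id B], [S → . id C], [S → id . /], [S → id . B], [S → id . C] }  — shift
  I6: { [B → / .], [C → / .], [S → id / .] }  — 3 reduces
  I7: { [S → id B .] }  — reduce
  I8: { [S → id C .] }  — reduce
  I9: { [D → id x .] }  — reduce
  I10: { [D → S a . a] }  — shift
  I11: { [D → S a a .] }  — reduce
  I12: { [C → D id . S], [S → . id /], [S → . id B], [S → . id C] }  — shift
  I13: { [D → D x .] }  — reduce
  I14: { [C → D id S .] }  — reduce
  I15: { [B → . /], [C → . /], [C → . D id S], [D → . D x], [D → . S a a], [D → . id x], [S → . id /], [S → . id B], [S → . id C], [S → id . /], [S → id . B], [S → id . C] }  — shift

Conflict in state I6:
  Reduce-reduce conflict: [B → / .] and [C → / .]
So the grammar is NOT LR(0).

Answer: No. Reduce-reduce conflict: [B → / .] and [C → / .]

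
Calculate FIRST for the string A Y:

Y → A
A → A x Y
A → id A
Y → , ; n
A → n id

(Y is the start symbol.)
FIRST sets of the non-terminals involved (from the grammar, by fixed-point iteration):
  FIRST(A) = { 'id', 'n' }

To compute FIRST(A Y), process the symbols left to right:
Symbol A is a non-terminal. Add FIRST(A) \ {ε} = { 'id', 'n' }
A is not nullable (ε ∉ FIRST(A)), so stop here.
FIRST(A Y) = { 'id', 'n' }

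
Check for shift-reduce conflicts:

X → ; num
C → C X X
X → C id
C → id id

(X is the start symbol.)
Yes — I7: [X → C id .] vs [C → id . id]

A shift-reduce conflict occurs when an LR(0) state has both:
  - a complete (reduce) item [A → α .] (dot at the end), and
  - a shift item [B → β . c γ] (dot before a terminal).

Augment with X' → X and build the canonical LR(0) collection (I0 = CLOSURE({[X' → . X]}), then GOTO on every symbol after a dot until no new states appear). It has 10 states:
  I0: { [C → . C X X], [C → . id id], [X → . ; num], [X → . C id], [X' → . X] }  — shift
  I1: { [X → ; . num] }  — shift
  I2: { [C → . C X X], [C → . id id], [C → C . X X], [X → . ; num], [X → . C id], [X → C . id] }  — shift
  I3: { [X' → X .] }  — accept
  I4: { [C → id . id] }  — shift
  I5: { [C → id id .] }  — reduce
  I6: { [C → . C X X], [C → . id id], [C → C X . X], [X → . ; num], [X → . C id] }  — shift
  I7: { [C → id . id], [X → C id .] }  — shift, reduce
  I8: { [C → C X X .] }  — reduce
  I9: { [X → ; num .] }  — reduce

I7 contains reduce item [X → C id .] and shift item [C → id . id] — shift-reduce conflict.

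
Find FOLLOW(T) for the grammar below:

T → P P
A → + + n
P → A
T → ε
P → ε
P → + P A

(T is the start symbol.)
{ $ }

To compute FOLLOW(T), find every occurrence of T on a right-hand side N → α T β: add FIRST(β) \ {ε}, and if β is empty or nullable also add FOLLOW(N). Iterate to a fixed point.

T is the start symbol, so $ ∈ FOLLOW(T).
T does not occur on any right-hand side.

Taking the union: FOLLOW(T) = { $ }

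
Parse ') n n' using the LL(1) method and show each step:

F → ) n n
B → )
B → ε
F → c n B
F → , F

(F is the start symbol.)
LL(1) parsing maintains a stack (initially the start symbol over $) and the input. At each step: if the stack top is a terminal, match it against the current input token; if it is a non-terminal N, replace it with the RHS of M[N, lookahead] (the unique production whose predict set contains the lookahead).

Stack is shown with the top on the left.

Stack    Input    Action
------------------------
F $      ) n n $  output F → ) n n
) n n $  ) n n $  match ')'
n n $    n n $    match 'n'
n $      n $      match 'n'
$        $        accept

The string is accepted.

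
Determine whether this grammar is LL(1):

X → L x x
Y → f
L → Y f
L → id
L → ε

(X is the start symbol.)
A grammar is LL(1) if for each non-terminal N with multiple productions, the predict sets of those productions are pairwise disjoint, where PREDICT(N → α) = (FIRST(α) \ {ε}) ∪ (FOLLOW(N) if α ⇒* ε).

Relevant sets:
  FIRST(Y) = { 'f' }
  FOLLOW(L) = { 'x' }

For L:
  PREDICT(L → Y f) = { 'f' }
  PREDICT(L → id) = { 'id' }
  PREDICT(L → ε) = { 'x' }
X, Y have a single production, so nothing to check there.

All predict sets are disjoint. The grammar IS LL(1).

Answer: Yes, the grammar is LL(1).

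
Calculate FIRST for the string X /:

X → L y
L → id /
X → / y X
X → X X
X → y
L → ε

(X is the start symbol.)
{ '/', 'id', 'y' }

FIRST sets of the non-terminals involved (from the grammar, by fixed-point iteration):
  FIRST(X) = { '/', 'id', 'y' }

To compute FIRST(X /), process the symbols left to right:
Symbol X is a non-terminal. Add FIRST(X) \ {ε} = { '/', 'id', 'y' }
X is not nullable (ε ∉ FIRST(X)), so stop here.
FIRST(X /) = { '/', 'id', 'y' }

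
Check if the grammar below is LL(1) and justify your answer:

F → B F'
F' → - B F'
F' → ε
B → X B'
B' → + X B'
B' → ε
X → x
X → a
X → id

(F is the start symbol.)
A grammar is LL(1) if for each non-terminal N with multiple productions, the predict sets of those productions are pairwise disjoint, where PREDICT(N → α) = (FIRST(α) \ {ε}) ∪ (FOLLOW(N) if α ⇒* ε).

Relevant sets:
  FOLLOW(F') = { $ }
  FOLLOW(B') = { $, '-' }

For F':
  PREDICT(F' → '-' B F') = { '-' }
  PREDICT(F' → ε) = { $ }
For B':
  PREDICT(B' → '+' X B') = { '+' }
  PREDICT(B' → ε) = { $, '-' }
For X:
  PREDICT(X → x) = { 'x' }
  PREDICT(X → a) = { 'a' }
  PREDICT(X → id) = { 'id' }
F, B have a single production, so nothing to check there.

All predict sets are disjoint. The grammar IS LL(1).

Answer: Yes, the grammar is LL(1).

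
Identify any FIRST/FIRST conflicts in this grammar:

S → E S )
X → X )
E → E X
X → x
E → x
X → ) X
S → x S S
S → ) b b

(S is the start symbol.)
A FIRST/FIRST conflict occurs when two productions N → α and N → β for the same non-terminal have FIRST(α) ∩ FIRST(β) ≠ ∅ (with ε ∈ FIRST of a nullable right-hand side, so two nullable alternatives also conflict).

FIRST sets of the non-terminals at (or reachable through a nullable prefix from) the front of some alternative:
  FIRST(E) = { 'x' }
  FIRST(X) = { ')', 'x' }

Productions for S:
  S → E S ): FIRST = { 'x' }
  S → x S S: FIRST = { 'x' }
  S → ) b b: FIRST = { ')' }
Productions for X:
  X → X ): FIRST = { ')', 'x' }
  X → x: FIRST = { 'x' }
  X → ) X: FIRST = { ')' }
Productions for E:
  E → E X: FIRST = { 'x' }
  E → x: FIRST = { 'x' }

Conflict for S: S → E S ) and S → x S S
  Overlap: { 'x' }
Conflict for X: X → X ) and X → x
  Overlap: { 'x' }
Conflict for X: X → X ) and X → ) X
  Overlap: { ')' }
Conflict for E: E → E X and E → x
  Overlap: { 'x' }

Answer: Yes. S → E S ')' / S → x S S on { 'x' }; X → X ')' / X → x on { 'x' }; X → X ')' / X → ')' X on { ')' }; E → E X / E → x on { 'x' }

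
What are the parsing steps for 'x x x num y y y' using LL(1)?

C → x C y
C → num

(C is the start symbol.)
LL(1) parsing maintains a stack (initially the start symbol over $) and the input. At each step: if the stack top is a terminal, match it against the current input token; if it is a non-terminal N, replace it with the RHS of M[N, lookahead] (the unique production whose predict set contains the lookahead).

Stack is shown with the top on the left.

Stack        Input              Action
--------------------------------------
C $          x x x num y y y $  output C → x C y
x C y $      x x x num y y y $  match 'x'
C y $        x x num y y y $    output C → x C y
x C y y $    x x num y y y $    match 'x'
C y y $      x num y y y $      output C → x C y
x C y y y $  x num y y y $      match 'x'
C y y y $    num y y y $        output C → num
num y y y $  num y y y $        match 'num'
y y y $      y y y $            match 'y'
y y $        y y $              match 'y'
y $          y $                match 'y'
$            $                  accept

The string is accepted.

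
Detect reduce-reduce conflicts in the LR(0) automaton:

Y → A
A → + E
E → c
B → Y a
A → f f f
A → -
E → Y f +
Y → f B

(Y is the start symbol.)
No reduce-reduce conflicts

Augment with Y' → Y and build the canonical LR(0) collection (I0 = CLOSURE({[Y' → . Y]}), then GOTO on every symbol after a dot until no new states appear). It has 16 states:
  I0: { [A → . + E], [A → . -], [A → . f f f], [Y → . A], [Y → . f B], [Y' → . Y] }  — shift
  I1: { [A → + . E], [A → . + E], [A → . -], [A → . f f f], [E → . Y f +], [E → . c], [Y → . A], [Y → . f B] }  — shift
  I2: { [A → - .] }  — reduce
  I3: { [Y → A .] }  — reduce
  I4: { [Y' → Y .] }  — accept
  I5: { [A → . + E], [A → . -], [A → . f f f], [A → f . f f], [B → . Y a], [Y → . A], [Y → . f B], [Y → f . B] }  — shift
  I6: { [Y → f B .] }  — reduce
  I7: { [B → Y . a] }  — shift
  I8: { [A → . + E], [A → . -], [A → . f f f], [A → f . f f], [A → f f . f], [B → . Y a], [Y → . A], [Y → . f B], [Y → f . B] }  — shift
  I9: { [A → . + E], [A → . -], [A → . f f f], [A → f . f f], [A → f f . f], [A → f f f .], [B → . Y a], [Y → . A], [Y → . f B], [Y → f . B] }  — shift, reduce
  I10: { [B → Y a .] }  — reduce
  I11: { [A → + E .] }  — reduce
  I12: { [E → Y . f +] }  — shift
  I13: { [E → c .] }  — reduce
  I14: { [E → Y f . +] }  — shift
  I15: { [E → Y f + .] }  — reduce

No state contains more than one complete item.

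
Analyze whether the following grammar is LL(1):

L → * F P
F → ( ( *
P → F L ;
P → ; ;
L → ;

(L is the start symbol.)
Yes, the grammar is LL(1).

A grammar is LL(1) if for each non-terminal N with multiple productions, the predict sets of those productions are pairwise disjoint, where PREDICT(N → α) = (FIRST(α) \ {ε}) ∪ (FOLLOW(N) if α ⇒* ε).

Relevant sets:
  FIRST(F) = { '(' }

For L:
  PREDICT(L → '*' F P) = { '*' }
  PREDICT(L → ';') = { ';' }
For P:
  PREDICT(P → F L ';') = { '(' }
  PREDICT(P → ';' ';') = { ';' }
F has a single production, so nothing to check there.

All predict sets are disjoint. The grammar IS LL(1).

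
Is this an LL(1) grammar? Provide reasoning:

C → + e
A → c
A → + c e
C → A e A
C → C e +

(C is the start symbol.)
Relevant sets:
  FIRST(A) = { '+', 'c' }
  FIRST(C) = { '+', 'c' }

For C:
  PREDICT(C → '+' e) = { '+' }
  PREDICT(C → A e A) = { '+', 'c' }
  PREDICT(C → C e '+') = { '+', 'c' }
For A:
  PREDICT(A → c) = { 'c' }
  PREDICT(A → '+' c e) = { '+' }

Conflict found: Predict set conflict for C: { '+' }
The grammar is NOT LL(1).

Answer: No. Predict set conflict for C: { '+' }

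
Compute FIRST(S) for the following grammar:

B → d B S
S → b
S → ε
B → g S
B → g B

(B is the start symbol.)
From S → b:
  - b is a terminal: add 'b' and stop
From S → ε:
  - ε-production, so ε ∈ FIRST(S)

Collecting: FIRST(S) = { 'b', ε }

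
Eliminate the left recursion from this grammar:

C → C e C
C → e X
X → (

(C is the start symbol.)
C → e X C'
C' → e C C'
C' → ε
X → (

C is directly left-recursive. The standard transformation for
  A → A α₁ | ... | A α_m | β₁ | ... | β_n
is
  A  → β₁ A' | ... | β_n A'
  A' → α₁ A' | ... | α_m A' | ε

C → e X becomes C → e X C'
C → C e C becomes C' → e C C'
Add C' → ε

Productions for other non-terminals are unchanged:
  X → (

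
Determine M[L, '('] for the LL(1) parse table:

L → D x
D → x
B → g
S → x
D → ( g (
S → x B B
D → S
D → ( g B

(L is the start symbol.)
L → D x

To find M[L, '('], we find productions for L where '(' is in the predict set (PREDICT(N → α) = (FIRST(α) \ {ε}) ∪ (FOLLOW(N) if α ⇒* ε)).

Relevant sets:
  FIRST(D) = { '(', 'x' }

L → D x: PREDICT = { '(', 'x' }
  '(' is in predict set, so this production goes in M[L, '(']

M[L, '('] = L → D x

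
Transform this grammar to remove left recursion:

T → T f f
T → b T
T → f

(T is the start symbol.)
T → b T T'
T → f T'
T' → f f T'
T' → ε

T is directly left-recursive. The standard transformation for
  A → A α₁ | ... | A α_m | β₁ | ... | β_n
is
  A  → β₁ A' | ... | β_n A'
  A' → α₁ A' | ... | α_m A' | ε

T → b T becomes T → b T T'
T → f becomes T → f T'
T → T f f becomes T' → f f T'
Add T' → ε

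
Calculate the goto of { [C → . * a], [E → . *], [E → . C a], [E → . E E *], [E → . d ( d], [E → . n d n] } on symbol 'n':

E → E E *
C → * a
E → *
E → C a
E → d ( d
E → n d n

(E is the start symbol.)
{ [E → n . d n] }

GOTO(I, 'n') = CLOSURE({ [A → αX.β] : [A → α.Xβ] ∈ I, X = 'n' })

Items with dot before 'n', with the dot advanced:
  [E → . n d n] → [E → n . d n]
Closure adds nothing (no advanced item has the dot before a non-terminal).

GOTO = { [E → n . d n] }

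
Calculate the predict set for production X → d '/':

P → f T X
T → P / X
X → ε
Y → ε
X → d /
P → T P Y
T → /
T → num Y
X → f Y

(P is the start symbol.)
PREDICT(X → d '/') = (FIRST(RHS) \ {ε}) ∪ (FOLLOW(X) if ε ∈ FIRST(RHS), i.e. RHS ⇒* ε)
FIRST(d '/') = { 'd' }
ε ∉ FIRST(d '/'), so FOLLOW(X) is not added.
PREDICT(X → d '/') = { 'd' }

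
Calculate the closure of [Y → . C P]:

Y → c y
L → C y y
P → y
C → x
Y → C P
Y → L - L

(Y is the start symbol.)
{ [C → . x], [Y → . C P] }

To compute CLOSURE, for each item [A → α.Bβ] where B is a non-terminal, add [B → .γ] for all productions B → γ; repeat for the newly added items until nothing changes.

Start with: [Y → . C P]
  [Y → . C P] has the dot before C: add [C → . x]
No further items can be added.

CLOSURE = { [C → . x], [Y → . C P] }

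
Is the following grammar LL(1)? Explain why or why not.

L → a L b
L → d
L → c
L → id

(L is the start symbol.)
A grammar is LL(1) if for each non-terminal N with multiple productions, the predict sets of those productions are pairwise disjoint, where PREDICT(N → α) = (FIRST(α) \ {ε}) ∪ (FOLLOW(N) if α ⇒* ε).

For L:
  PREDICT(L → a L b) = { 'a' }
  PREDICT(L → d) = { 'd' }
  PREDICT(L → c) = { 'c' }
  PREDICT(L → id) = { 'id' }

All predict sets are disjoint. The grammar IS LL(1).

Answer: Yes, the grammar is LL(1).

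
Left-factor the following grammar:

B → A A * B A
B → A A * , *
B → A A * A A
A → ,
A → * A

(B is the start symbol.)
B → A A * B'
B' → B A
B' → , *
B' → A A
A → ,
A → * A

Left-factoring transforms A → αβ₁ | αβ₂ into A → αA' and A' → β₁ | β₂
(α is the longest common prefix among the alternatives). Repeat until
no nonterminal has two alternatives with a common prefix.

Round 1: B has alternatives sharing prefix 'A A *'. Introduce B': B → A A * B'
  Add: B' → B A
  Add: B' → , *
  Add: B' → A A

No remaining common prefixes — done.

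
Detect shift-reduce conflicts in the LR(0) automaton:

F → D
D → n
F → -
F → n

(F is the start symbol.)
No shift-reduce conflicts

Augment with F' → F and build the canonical LR(0) collection (I0 = CLOSURE({[F' → . F]}), then GOTO on every symbol after a dot until no new states appear). It has 5 states:
  I0: { [D → . n], [F → . -], [F → . D], [F → . n], [F' → . F] }  — shift
  I1: { [F → - .] }  — reduce
  I2: { [F → D .] }  — reduce
  I3: { [F' → F .] }  — accept
  I4: { [D → n .], [F → n .] }  — 2 reduces

No state contains both a complete item and a shift item.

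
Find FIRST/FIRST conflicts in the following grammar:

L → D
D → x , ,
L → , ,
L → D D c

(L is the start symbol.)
Yes. L → D / L → D D c on { 'x' }

A FIRST/FIRST conflict occurs when two productions N → α and N → β for the same non-terminal have FIRST(α) ∩ FIRST(β) ≠ ∅ (with ε ∈ FIRST of a nullable right-hand side, so two nullable alternatives also conflict).

FIRST sets of the non-terminals at (or reachable through a nullable prefix from) the front of some alternative:
  FIRST(D) = { 'x' }

Productions for L:
  L → D: FIRST = { 'x' }
  L → , ,: FIRST = { ',' }
  L → D D c: FIRST = { 'x' }
D has only one production, so no FIRST/FIRST conflict is possible there.

Conflict for L: L → D and L → D D c
  Overlap: { 'x' }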